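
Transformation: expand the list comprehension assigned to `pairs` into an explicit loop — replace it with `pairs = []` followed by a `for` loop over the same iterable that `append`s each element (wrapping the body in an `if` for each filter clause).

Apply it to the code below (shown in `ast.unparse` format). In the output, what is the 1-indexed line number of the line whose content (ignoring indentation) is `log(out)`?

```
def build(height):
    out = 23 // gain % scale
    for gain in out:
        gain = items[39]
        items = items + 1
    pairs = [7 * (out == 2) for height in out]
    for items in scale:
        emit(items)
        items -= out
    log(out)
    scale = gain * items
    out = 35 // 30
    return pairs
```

12

Transformed code:
def build(height):
    out = 23 // gain % scale
    for gain in out:
        gain = items[39]
        items = items + 1
    pairs = []
    for height in out:
        pairs.append(7 * (out == 2))
    for items in scale:
        emit(items)
        items -= out
    log(out)
    scale = gain * items
    out = 35 // 30
    return pairs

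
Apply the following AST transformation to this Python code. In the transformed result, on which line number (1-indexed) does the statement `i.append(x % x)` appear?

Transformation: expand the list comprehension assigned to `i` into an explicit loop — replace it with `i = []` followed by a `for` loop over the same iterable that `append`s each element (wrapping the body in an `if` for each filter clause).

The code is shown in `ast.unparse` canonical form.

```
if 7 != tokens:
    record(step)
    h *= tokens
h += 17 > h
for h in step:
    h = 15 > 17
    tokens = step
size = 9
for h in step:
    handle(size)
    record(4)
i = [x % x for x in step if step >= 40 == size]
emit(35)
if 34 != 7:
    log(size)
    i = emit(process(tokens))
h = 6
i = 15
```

15

Transformed code:
if 7 != tokens:
    record(step)
    h *= tokens
h += 17 > h
for h in step:
    h = 15 > 17
    tokens = step
size = 9
for h in step:
    handle(size)
    record(4)
i = []
for x in step:
    if step >= 40 == size:
        i.append(x % x)
emit(35)
if 34 != 7:
    log(size)
    i = emit(process(tokens))
h = 6
i = 15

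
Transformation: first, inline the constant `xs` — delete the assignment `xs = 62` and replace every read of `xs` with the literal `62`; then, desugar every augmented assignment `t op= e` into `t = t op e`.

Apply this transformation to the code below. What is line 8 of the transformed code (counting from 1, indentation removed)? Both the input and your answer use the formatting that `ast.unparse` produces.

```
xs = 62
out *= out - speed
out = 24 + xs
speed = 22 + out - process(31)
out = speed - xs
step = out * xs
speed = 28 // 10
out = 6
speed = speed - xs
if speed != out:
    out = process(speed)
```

speed = speed - 62

Transformed code:
out = out * (out - speed)
out = 24 + 62
speed = 22 + out - process(31)
out = speed - 62
step = out * 62
speed = 28 // 10
out = 6
speed = speed - 62
if speed != out:
    out = process(speed)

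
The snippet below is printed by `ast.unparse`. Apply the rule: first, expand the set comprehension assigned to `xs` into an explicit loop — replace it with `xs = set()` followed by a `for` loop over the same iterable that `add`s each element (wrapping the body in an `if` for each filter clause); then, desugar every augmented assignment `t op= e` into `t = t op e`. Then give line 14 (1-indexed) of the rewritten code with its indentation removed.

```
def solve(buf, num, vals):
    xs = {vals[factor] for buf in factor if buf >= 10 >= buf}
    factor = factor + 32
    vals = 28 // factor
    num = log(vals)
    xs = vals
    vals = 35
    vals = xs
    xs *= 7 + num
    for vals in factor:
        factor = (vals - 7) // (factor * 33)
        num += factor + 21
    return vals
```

Transformed code:
def solve(buf, num, vals):
    xs = set()
    for buf in factor:
        if buf >= 10 >= buf:
            xs.add(vals[factor])
    factor = factor + 32
    vals = 28 // factor
    num = log(vals)
    xs = vals
    vals = 35
    vals = xs
    xs = xs * (7 + num)
    for vals in factor:
        factor = (vals - 7) // (factor * 33)
        num = num + (factor + 21)
    return vals

factor = (vals - 7) // (factor * 33)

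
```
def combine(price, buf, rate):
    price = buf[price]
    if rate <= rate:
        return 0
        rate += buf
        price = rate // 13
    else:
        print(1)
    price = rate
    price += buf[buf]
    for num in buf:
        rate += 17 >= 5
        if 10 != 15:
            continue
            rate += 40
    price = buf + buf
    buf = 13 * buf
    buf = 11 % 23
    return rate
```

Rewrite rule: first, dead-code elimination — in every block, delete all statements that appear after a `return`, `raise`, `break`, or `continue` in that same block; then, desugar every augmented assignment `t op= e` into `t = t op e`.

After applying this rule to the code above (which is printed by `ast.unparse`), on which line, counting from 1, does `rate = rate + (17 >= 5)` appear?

10

Transformed code:
def combine(price, buf, rate):
    price = buf[price]
    if rate <= rate:
        return 0
    else:
        print(1)
    price = rate
    price = price + buf[buf]
    for num in buf:
        rate = rate + (17 >= 5)
        if 10 != 15:
            continue
    price = buf + buf
    buf = 13 * buf
    buf = 11 % 23
    return rate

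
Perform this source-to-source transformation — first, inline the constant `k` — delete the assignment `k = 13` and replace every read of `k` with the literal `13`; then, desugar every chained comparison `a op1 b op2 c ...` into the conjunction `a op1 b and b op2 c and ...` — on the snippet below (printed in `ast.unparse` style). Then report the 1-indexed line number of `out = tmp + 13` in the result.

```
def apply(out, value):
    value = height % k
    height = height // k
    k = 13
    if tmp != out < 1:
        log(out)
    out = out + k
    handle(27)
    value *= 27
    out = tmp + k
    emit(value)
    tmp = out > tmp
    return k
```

9

Transformed code:
def apply(out, value):
    value = height % 13
    height = height // 13
    if tmp != out and out < 1:
        log(out)
    out = out + 13
    handle(27)
    value *= 27
    out = tmp + 13
    emit(value)
    tmp = out > tmp
    return 13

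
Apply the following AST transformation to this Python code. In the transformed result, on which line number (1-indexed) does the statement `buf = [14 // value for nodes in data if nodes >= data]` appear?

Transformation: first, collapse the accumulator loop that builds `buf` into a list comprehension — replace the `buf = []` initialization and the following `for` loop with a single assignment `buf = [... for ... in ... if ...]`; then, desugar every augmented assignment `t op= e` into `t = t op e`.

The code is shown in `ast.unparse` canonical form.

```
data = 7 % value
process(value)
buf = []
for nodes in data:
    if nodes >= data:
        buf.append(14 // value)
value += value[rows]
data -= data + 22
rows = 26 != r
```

3

Transformed code:
data = 7 % value
process(value)
buf = [14 // value for nodes in data if nodes >= data]
value = value + value[rows]
data = data - (data + 22)
rows = 26 != r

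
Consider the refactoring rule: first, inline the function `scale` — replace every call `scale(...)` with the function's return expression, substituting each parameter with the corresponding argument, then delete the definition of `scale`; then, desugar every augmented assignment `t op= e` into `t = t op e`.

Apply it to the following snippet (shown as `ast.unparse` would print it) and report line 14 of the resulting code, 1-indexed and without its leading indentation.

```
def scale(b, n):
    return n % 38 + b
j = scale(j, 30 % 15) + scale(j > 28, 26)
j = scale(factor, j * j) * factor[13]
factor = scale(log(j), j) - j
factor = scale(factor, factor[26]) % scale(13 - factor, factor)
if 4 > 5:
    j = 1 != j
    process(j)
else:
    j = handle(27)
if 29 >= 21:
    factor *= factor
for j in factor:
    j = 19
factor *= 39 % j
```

Transformed code:
j = 30 % 15 % 38 + j + (26 % 38 + (j > 28))
j = (j * j % 38 + factor) * factor[13]
factor = j % 38 + log(j) - j
factor = (factor[26] % 38 + factor) % (factor % 38 + (13 - factor))
if 4 > 5:
    j = 1 != j
    process(j)
else:
    j = handle(27)
if 29 >= 21:
    factor = factor * factor
for j in factor:
    j = 19
factor = factor * (39 % j)

factor = factor * (39 % j)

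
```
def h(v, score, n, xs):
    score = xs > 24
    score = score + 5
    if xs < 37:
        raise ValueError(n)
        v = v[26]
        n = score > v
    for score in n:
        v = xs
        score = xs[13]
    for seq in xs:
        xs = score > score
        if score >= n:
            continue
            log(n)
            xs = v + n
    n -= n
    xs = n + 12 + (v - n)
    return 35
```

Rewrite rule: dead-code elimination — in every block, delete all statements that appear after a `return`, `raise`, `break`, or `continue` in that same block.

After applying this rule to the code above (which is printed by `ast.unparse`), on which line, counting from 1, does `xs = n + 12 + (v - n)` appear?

14

Transformed code:
def h(v, score, n, xs):
    score = xs > 24
    score = score + 5
    if xs < 37:
        raise ValueError(n)
    for score in n:
        v = xs
        score = xs[13]
    for seq in xs:
        xs = score > score
        if score >= n:
            continue
    n -= n
    xs = n + 12 + (v - n)
    return 35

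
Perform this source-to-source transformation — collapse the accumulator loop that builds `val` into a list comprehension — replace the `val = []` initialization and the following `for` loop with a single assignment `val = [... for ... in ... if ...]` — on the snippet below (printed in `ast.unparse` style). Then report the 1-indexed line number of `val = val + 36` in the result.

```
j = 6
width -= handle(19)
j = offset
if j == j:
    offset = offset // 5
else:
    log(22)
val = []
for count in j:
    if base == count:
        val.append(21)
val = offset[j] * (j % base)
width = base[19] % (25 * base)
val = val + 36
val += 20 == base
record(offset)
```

Transformed code:
j = 6
width -= handle(19)
j = offset
if j == j:
    offset = offset // 5
else:
    log(22)
val = [21 for count in j if base == count]
val = offset[j] * (j % base)
width = base[19] % (25 * base)
val = val + 36
val += 20 == base
record(offset)

11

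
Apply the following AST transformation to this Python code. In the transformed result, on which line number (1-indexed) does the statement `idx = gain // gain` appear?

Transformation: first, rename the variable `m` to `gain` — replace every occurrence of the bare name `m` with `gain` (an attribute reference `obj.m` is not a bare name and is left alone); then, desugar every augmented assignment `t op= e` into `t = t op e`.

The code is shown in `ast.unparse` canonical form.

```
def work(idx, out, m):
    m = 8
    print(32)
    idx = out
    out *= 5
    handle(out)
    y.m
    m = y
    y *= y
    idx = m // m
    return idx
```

10

Transformed code:
def work(idx, out, gain):
    gain = 8
    print(32)
    idx = out
    out = out * 5
    handle(out)
    y.m
    gain = y
    y = y * y
    idx = gain // gain
    return idx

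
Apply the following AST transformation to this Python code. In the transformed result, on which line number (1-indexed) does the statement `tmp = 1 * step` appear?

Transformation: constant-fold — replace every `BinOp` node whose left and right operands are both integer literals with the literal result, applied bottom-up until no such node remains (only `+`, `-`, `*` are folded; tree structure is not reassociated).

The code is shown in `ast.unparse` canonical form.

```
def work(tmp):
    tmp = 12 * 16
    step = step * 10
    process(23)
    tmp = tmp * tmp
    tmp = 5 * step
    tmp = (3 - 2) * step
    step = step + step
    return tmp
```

7

Transformed code:
def work(tmp):
    tmp = 192
    step = step * 10
    process(23)
    tmp = tmp * tmp
    tmp = 5 * step
    tmp = 1 * step
    step = step + step
    return tmp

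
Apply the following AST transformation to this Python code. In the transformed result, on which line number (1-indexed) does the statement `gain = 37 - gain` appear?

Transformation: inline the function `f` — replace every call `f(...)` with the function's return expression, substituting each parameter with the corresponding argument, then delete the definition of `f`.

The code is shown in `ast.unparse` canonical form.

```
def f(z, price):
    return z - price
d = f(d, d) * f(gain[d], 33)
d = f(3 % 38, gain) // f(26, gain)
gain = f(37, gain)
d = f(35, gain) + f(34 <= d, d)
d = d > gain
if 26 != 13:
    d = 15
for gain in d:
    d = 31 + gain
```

3

Transformed code:
d = (d - d) * (gain[d] - 33)
d = (3 % 38 - gain) // (26 - gain)
gain = 37 - gain
d = 35 - gain + ((34 <= d) - d)
d = d > gain
if 26 != 13:
    d = 15
for gain in d:
    d = 31 + gain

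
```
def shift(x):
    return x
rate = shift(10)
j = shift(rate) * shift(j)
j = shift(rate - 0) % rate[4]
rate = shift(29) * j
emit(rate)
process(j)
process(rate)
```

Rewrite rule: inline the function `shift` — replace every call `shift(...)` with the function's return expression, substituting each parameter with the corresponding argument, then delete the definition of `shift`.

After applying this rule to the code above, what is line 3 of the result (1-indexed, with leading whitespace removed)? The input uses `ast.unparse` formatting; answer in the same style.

Transformed code:
rate = 10
j = rate * j
j = (rate - 0) % rate[4]
rate = 29 * j
emit(rate)
process(j)
process(rate)

j = (rate - 0) % rate[4]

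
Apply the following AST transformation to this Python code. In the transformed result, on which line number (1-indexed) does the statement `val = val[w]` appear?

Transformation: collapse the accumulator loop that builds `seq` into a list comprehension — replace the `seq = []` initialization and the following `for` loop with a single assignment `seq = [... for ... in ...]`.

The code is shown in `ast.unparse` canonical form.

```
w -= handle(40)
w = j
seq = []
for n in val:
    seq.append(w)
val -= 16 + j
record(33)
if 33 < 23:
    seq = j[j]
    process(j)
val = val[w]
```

9

Transformed code:
w -= handle(40)
w = j
seq = [w for n in val]
val -= 16 + j
record(33)
if 33 < 23:
    seq = j[j]
    process(j)
val = val[w]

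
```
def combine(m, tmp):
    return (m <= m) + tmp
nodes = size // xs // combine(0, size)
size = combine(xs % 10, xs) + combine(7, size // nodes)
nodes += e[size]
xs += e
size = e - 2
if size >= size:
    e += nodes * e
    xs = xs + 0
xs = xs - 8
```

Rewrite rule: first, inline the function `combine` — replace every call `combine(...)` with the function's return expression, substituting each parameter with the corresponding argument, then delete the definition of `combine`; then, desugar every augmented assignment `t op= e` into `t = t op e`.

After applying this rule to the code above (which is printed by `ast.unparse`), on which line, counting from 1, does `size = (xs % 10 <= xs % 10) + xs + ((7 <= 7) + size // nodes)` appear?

Transformed code:
nodes = size // xs // ((0 <= 0) + size)
size = (xs % 10 <= xs % 10) + xs + ((7 <= 7) + size // nodes)
nodes = nodes + e[size]
xs = xs + e
size = e - 2
if size >= size:
    e = e + nodes * e
    xs = xs + 0
xs = xs - 8

2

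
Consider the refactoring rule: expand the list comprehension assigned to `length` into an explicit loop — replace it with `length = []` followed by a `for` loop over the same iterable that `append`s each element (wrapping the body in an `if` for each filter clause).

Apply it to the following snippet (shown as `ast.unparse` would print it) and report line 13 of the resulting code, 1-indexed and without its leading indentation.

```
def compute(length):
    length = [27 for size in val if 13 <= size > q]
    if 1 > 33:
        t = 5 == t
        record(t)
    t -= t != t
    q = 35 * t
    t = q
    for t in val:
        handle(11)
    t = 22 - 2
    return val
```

handle(11)

Transformed code:
def compute(length):
    length = []
    for size in val:
        if 13 <= size > q:
            length.append(27)
    if 1 > 33:
        t = 5 == t
        record(t)
    t -= t != t
    q = 35 * t
    t = q
    for t in val:
        handle(11)
    t = 22 - 2
    return val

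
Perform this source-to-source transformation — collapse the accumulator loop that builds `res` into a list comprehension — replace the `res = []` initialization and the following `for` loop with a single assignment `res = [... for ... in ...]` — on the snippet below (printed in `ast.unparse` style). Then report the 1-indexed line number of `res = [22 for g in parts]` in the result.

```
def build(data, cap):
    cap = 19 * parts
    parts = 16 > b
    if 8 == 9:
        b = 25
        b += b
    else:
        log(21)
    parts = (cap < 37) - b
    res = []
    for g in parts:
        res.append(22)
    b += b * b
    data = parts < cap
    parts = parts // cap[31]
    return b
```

10

Transformed code:
def build(data, cap):
    cap = 19 * parts
    parts = 16 > b
    if 8 == 9:
        b = 25
        b += b
    else:
        log(21)
    parts = (cap < 37) - b
    res = [22 for g in parts]
    b += b * b
    data = parts < cap
    parts = parts // cap[31]
    return b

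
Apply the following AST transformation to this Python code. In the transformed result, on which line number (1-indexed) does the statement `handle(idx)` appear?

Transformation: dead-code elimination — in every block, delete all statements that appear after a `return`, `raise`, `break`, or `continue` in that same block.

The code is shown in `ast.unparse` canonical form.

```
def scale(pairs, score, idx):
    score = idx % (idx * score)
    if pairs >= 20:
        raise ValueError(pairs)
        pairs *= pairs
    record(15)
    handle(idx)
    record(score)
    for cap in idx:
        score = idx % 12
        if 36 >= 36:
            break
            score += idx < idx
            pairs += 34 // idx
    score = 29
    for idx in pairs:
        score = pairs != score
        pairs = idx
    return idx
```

Transformed code:
def scale(pairs, score, idx):
    score = idx % (idx * score)
    if pairs >= 20:
        raise ValueError(pairs)
    record(15)
    handle(idx)
    record(score)
    for cap in idx:
        score = idx % 12
        if 36 >= 36:
            break
    score = 29
    for idx in pairs:
        score = pairs != score
        pairs = idx
    return idx

6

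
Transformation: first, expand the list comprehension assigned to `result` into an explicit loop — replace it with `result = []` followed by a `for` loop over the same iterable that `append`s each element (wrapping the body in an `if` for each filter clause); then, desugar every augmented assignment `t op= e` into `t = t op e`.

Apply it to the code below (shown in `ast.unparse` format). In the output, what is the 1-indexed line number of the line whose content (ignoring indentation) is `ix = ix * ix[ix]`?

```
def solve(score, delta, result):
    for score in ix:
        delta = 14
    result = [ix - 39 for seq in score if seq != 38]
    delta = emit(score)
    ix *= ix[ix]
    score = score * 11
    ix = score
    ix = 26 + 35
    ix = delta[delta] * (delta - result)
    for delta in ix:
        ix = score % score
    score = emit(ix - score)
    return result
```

9

Transformed code:
def solve(score, delta, result):
    for score in ix:
        delta = 14
    result = []
    for seq in score:
        if seq != 38:
            result.append(ix - 39)
    delta = emit(score)
    ix = ix * ix[ix]
    score = score * 11
    ix = score
    ix = 26 + 35
    ix = delta[delta] * (delta - result)
    for delta in ix:
        ix = score % score
    score = emit(ix - score)
    return result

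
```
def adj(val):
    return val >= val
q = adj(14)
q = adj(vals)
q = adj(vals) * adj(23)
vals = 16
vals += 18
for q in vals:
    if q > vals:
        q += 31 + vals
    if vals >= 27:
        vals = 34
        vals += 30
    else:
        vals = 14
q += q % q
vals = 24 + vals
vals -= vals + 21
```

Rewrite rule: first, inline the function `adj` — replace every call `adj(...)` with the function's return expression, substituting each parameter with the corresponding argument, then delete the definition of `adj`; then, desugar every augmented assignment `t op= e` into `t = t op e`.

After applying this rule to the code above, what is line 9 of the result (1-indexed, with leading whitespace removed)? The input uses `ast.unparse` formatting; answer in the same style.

Transformed code:
q = 14 >= 14
q = vals >= vals
q = (vals >= vals) * (23 >= 23)
vals = 16
vals = vals + 18
for q in vals:
    if q > vals:
        q = q + (31 + vals)
    if vals >= 27:
        vals = 34
        vals = vals + 30
    else:
        vals = 14
q = q + q % q
vals = 24 + vals
vals = vals - (vals + 21)

if vals >= 27:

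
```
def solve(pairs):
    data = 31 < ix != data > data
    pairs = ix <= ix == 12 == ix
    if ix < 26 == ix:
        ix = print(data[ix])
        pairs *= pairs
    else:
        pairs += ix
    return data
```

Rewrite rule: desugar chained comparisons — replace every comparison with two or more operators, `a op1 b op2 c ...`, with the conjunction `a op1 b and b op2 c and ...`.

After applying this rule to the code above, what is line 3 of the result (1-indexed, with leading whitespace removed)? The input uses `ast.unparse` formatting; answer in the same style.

pairs = ix <= ix and ix == 12 and (12 == ix)

Transformed code:
def solve(pairs):
    data = 31 < ix and ix != data and (data > data)
    pairs = ix <= ix and ix == 12 and (12 == ix)
    if ix < 26 and 26 == ix:
        ix = print(data[ix])
        pairs *= pairs
    else:
        pairs += ix
    return data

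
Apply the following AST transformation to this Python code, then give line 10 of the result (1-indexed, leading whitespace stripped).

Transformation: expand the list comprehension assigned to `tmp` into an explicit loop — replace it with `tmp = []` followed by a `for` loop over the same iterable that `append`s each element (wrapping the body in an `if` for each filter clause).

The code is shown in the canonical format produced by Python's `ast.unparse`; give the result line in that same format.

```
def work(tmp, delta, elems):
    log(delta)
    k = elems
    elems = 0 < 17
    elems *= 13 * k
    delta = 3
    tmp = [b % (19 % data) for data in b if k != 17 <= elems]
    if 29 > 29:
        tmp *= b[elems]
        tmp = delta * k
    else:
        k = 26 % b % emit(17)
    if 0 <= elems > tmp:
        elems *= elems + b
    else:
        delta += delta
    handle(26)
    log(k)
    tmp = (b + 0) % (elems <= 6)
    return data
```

tmp.append(b % (19 % data))

Transformed code:
def work(tmp, delta, elems):
    log(delta)
    k = elems
    elems = 0 < 17
    elems *= 13 * k
    delta = 3
    tmp = []
    for data in b:
        if k != 17 <= elems:
            tmp.append(b % (19 % data))
    if 29 > 29:
        tmp *= b[elems]
        tmp = delta * k
    else:
        k = 26 % b % emit(17)
    if 0 <= elems > tmp:
        elems *= elems + b
    else:
        delta += delta
    handle(26)
    log(k)
    tmp = (b + 0) % (elems <= 6)
    return data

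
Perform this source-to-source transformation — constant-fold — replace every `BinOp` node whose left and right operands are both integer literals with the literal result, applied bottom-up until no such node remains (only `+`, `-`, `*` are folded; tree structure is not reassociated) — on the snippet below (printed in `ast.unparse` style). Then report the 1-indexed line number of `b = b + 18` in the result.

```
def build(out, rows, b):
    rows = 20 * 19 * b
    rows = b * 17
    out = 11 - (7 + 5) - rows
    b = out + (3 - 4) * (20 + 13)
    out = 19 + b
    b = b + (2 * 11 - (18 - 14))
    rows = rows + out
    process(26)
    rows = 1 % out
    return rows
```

7

Transformed code:
def build(out, rows, b):
    rows = 380 * b
    rows = b * 17
    out = -1 - rows
    b = out + -33
    out = 19 + b
    b = b + 18
    rows = rows + out
    process(26)
    rows = 1 % out
    return rows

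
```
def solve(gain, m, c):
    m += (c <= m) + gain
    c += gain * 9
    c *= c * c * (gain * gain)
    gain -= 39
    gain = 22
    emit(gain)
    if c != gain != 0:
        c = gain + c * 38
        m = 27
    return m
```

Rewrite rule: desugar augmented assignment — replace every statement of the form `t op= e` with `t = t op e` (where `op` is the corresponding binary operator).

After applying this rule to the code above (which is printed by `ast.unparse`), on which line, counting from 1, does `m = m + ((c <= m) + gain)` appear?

Transformed code:
def solve(gain, m, c):
    m = m + ((c <= m) + gain)
    c = c + gain * 9
    c = c * (c * c * (gain * gain))
    gain = gain - 39
    gain = 22
    emit(gain)
    if c != gain != 0:
        c = gain + c * 38
        m = 27
    return m

2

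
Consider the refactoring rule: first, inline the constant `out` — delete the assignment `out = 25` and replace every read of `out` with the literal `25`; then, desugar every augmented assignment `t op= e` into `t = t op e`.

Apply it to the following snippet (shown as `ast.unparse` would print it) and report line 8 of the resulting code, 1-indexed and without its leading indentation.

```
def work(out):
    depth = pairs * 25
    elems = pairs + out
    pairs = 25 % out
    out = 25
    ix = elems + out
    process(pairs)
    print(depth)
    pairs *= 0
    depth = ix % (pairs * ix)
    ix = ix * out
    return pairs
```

Transformed code:
def work(out):
    depth = pairs * 25
    elems = pairs + 25
    pairs = 25 % 25
    ix = elems + 25
    process(pairs)
    print(depth)
    pairs = pairs * 0
    depth = ix % (pairs * ix)
    ix = ix * 25
    return pairs

pairs = pairs * 0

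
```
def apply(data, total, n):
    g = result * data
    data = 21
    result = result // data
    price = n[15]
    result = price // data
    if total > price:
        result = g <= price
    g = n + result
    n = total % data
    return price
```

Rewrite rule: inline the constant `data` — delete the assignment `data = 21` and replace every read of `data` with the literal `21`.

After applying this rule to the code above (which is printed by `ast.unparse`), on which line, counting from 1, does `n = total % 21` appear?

9

Transformed code:
def apply(data, total, n):
    g = result * 21
    result = result // 21
    price = n[15]
    result = price // 21
    if total > price:
        result = g <= price
    g = n + result
    n = total % 21
    return price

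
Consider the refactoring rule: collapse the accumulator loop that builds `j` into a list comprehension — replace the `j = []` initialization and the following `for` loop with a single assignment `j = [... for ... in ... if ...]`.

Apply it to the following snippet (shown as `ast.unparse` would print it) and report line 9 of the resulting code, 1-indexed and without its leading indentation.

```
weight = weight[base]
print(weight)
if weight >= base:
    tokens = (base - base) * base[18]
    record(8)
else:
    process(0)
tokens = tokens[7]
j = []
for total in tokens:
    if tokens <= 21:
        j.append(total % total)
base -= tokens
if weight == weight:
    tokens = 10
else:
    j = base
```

j = [total % total for total in tokens if tokens <= 21]

Transformed code:
weight = weight[base]
print(weight)
if weight >= base:
    tokens = (base - base) * base[18]
    record(8)
else:
    process(0)
tokens = tokens[7]
j = [total % total for total in tokens if tokens <= 21]
base -= tokens
if weight == weight:
    tokens = 10
else:
    j = base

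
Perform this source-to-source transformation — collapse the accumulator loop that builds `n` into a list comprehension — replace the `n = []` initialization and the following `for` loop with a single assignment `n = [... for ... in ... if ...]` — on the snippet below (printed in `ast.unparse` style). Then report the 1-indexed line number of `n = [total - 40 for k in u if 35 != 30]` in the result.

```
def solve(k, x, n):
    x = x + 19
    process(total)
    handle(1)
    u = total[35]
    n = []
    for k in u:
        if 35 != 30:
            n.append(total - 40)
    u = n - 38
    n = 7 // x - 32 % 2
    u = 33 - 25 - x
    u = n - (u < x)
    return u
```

6

Transformed code:
def solve(k, x, n):
    x = x + 19
    process(total)
    handle(1)
    u = total[35]
    n = [total - 40 for k in u if 35 != 30]
    u = n - 38
    n = 7 // x - 32 % 2
    u = 33 - 25 - x
    u = n - (u < x)
    return u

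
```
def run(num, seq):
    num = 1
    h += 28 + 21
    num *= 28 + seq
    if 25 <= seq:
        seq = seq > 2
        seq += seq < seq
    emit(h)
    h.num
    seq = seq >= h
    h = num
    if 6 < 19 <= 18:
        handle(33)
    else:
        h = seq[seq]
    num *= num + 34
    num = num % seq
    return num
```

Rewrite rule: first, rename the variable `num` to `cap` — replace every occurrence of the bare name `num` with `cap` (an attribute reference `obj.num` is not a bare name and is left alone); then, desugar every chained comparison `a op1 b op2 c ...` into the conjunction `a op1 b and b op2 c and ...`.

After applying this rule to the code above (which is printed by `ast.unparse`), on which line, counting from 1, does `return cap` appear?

18

Transformed code:
def run(cap, seq):
    cap = 1
    h += 28 + 21
    cap *= 28 + seq
    if 25 <= seq:
        seq = seq > 2
        seq += seq < seq
    emit(h)
    h.num
    seq = seq >= h
    h = cap
    if 6 < 19 and 19 <= 18:
        handle(33)
    else:
        h = seq[seq]
    cap *= cap + 34
    cap = cap % seq
    return cap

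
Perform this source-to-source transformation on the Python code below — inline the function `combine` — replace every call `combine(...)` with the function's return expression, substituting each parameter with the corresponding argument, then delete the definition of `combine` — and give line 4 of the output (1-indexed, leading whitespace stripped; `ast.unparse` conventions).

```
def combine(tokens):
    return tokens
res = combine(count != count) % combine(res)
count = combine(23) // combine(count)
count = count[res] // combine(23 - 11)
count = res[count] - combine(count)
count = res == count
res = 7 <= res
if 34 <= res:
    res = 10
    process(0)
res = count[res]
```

count = res[count] - count

Transformed code:
res = (count != count) % res
count = 23 // count
count = count[res] // (23 - 11)
count = res[count] - count
count = res == count
res = 7 <= res
if 34 <= res:
    res = 10
    process(0)
res = count[res]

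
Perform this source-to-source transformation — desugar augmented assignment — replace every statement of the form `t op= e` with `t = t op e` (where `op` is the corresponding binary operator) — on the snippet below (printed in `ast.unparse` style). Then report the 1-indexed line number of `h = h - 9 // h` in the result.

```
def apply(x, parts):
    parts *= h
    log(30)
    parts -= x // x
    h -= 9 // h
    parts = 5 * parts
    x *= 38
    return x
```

Transformed code:
def apply(x, parts):
    parts = parts * h
    log(30)
    parts = parts - x // x
    h = h - 9 // h
    parts = 5 * parts
    x = x * 38
    return x

5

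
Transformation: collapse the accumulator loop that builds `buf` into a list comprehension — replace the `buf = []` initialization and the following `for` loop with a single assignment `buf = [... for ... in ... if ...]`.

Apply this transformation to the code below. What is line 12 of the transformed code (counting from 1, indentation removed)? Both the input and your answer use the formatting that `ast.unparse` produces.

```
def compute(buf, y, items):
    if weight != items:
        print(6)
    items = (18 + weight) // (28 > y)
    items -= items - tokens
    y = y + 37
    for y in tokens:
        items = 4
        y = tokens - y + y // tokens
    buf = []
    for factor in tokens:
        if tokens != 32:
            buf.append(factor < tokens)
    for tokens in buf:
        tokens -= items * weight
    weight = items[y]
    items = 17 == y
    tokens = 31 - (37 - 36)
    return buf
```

Transformed code:
def compute(buf, y, items):
    if weight != items:
        print(6)
    items = (18 + weight) // (28 > y)
    items -= items - tokens
    y = y + 37
    for y in tokens:
        items = 4
        y = tokens - y + y // tokens
    buf = [factor < tokens for factor in tokens if tokens != 32]
    for tokens in buf:
        tokens -= items * weight
    weight = items[y]
    items = 17 == y
    tokens = 31 - (37 - 36)
    return buf

tokens -= items * weight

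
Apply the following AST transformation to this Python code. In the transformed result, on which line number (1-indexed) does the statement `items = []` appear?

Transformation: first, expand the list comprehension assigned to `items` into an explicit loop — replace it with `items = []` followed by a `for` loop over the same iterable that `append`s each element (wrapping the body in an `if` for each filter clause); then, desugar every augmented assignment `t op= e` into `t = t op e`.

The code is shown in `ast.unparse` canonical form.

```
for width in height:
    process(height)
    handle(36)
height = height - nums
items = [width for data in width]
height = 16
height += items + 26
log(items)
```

Transformed code:
for width in height:
    process(height)
    handle(36)
height = height - nums
items = []
for data in width:
    items.append(width)
height = 16
height = height + (items + 26)
log(items)

5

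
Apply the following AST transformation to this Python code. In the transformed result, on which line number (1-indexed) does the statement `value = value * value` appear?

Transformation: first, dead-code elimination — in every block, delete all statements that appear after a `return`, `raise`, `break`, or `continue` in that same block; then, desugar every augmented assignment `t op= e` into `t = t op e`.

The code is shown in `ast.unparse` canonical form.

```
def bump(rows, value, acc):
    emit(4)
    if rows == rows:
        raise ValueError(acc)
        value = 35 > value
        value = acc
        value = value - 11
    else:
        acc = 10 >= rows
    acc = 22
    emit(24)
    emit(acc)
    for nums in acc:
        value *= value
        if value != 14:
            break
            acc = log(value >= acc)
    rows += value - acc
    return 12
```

11

Transformed code:
def bump(rows, value, acc):
    emit(4)
    if rows == rows:
        raise ValueError(acc)
    else:
        acc = 10 >= rows
    acc = 22
    emit(24)
    emit(acc)
    for nums in acc:
        value = value * value
        if value != 14:
            break
    rows = rows + (value - acc)
    return 12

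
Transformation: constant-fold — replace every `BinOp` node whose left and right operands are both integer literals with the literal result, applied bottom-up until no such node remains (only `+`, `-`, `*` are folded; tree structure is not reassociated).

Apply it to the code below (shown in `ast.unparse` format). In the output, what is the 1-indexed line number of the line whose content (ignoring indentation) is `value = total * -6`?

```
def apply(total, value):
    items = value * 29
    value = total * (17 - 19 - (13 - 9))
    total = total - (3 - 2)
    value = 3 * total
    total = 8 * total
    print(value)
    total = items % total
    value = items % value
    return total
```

Transformed code:
def apply(total, value):
    items = value * 29
    value = total * -6
    total = total - 1
    value = 3 * total
    total = 8 * total
    print(value)
    total = items % total
    value = items % value
    return total

3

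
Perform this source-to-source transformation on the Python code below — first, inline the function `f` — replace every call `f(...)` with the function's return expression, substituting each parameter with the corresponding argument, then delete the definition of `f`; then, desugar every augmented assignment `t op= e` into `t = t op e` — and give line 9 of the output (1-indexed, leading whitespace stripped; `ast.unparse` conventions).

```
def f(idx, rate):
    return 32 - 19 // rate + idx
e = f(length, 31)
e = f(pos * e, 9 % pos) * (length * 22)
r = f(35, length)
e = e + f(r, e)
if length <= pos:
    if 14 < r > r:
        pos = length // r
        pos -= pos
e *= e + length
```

e = e * (e + length)

Transformed code:
e = 32 - 19 // 31 + length
e = (32 - 19 // (9 % pos) + pos * e) * (length * 22)
r = 32 - 19 // length + 35
e = e + (32 - 19 // e + r)
if length <= pos:
    if 14 < r > r:
        pos = length // r
        pos = pos - pos
e = e * (e + length)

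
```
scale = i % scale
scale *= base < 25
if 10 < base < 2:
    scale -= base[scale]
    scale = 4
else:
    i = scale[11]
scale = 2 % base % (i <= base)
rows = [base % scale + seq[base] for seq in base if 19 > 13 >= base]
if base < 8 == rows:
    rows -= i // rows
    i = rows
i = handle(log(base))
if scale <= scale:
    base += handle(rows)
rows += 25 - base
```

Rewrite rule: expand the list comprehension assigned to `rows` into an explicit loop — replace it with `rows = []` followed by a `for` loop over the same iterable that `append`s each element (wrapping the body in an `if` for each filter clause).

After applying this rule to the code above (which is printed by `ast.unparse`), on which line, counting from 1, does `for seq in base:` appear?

Transformed code:
scale = i % scale
scale *= base < 25
if 10 < base < 2:
    scale -= base[scale]
    scale = 4
else:
    i = scale[11]
scale = 2 % base % (i <= base)
rows = []
for seq in base:
    if 19 > 13 >= base:
        rows.append(base % scale + seq[base])
if base < 8 == rows:
    rows -= i // rows
    i = rows
i = handle(log(base))
if scale <= scale:
    base += handle(rows)
rows += 25 - base

10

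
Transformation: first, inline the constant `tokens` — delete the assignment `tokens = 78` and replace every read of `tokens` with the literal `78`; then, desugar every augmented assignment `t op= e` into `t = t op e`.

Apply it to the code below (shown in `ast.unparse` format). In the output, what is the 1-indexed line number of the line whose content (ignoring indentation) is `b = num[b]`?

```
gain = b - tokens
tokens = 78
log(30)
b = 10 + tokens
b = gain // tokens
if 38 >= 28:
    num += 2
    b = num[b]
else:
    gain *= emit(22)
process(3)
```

7

Transformed code:
gain = b - 78
log(30)
b = 10 + 78
b = gain // 78
if 38 >= 28:
    num = num + 2
    b = num[b]
else:
    gain = gain * emit(22)
process(3)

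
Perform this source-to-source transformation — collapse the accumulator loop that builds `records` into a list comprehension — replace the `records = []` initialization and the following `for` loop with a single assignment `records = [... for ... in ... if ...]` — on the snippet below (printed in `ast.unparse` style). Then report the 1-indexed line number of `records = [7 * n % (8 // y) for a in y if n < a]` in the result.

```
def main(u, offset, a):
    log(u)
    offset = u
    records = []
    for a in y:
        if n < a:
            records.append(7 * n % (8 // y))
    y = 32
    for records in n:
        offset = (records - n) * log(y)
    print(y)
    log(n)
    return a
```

4

Transformed code:
def main(u, offset, a):
    log(u)
    offset = u
    records = [7 * n % (8 // y) for a in y if n < a]
    y = 32
    for records in n:
        offset = (records - n) * log(y)
    print(y)
    log(n)
    return a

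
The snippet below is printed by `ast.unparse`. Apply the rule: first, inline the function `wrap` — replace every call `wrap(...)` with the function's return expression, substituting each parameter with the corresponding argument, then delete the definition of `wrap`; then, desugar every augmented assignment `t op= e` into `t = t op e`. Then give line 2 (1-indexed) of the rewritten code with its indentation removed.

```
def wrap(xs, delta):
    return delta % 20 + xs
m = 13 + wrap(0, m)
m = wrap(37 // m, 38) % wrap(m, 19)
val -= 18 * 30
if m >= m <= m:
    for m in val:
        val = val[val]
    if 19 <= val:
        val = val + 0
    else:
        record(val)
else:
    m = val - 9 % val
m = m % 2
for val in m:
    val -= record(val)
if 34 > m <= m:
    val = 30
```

Transformed code:
m = 13 + (m % 20 + 0)
m = (38 % 20 + 37 // m) % (19 % 20 + m)
val = val - 18 * 30
if m >= m <= m:
    for m in val:
        val = val[val]
    if 19 <= val:
        val = val + 0
    else:
        record(val)
else:
    m = val - 9 % val
m = m % 2
for val in m:
    val = val - record(val)
if 34 > m <= m:
    val = 30

m = (38 % 20 + 37 // m) % (19 % 20 + m)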